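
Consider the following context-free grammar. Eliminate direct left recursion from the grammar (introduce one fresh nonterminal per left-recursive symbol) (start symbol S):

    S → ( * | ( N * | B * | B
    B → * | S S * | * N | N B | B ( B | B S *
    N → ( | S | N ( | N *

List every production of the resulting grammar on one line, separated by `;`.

S → ( * | ( N * | B * | B; B → * B' | S S * B' | * N B' | N B B'; N → ( N' | S N'; B' → ( B B' | S * B' | eps; N' → ( N' | * N' | eps

Left recursion appears on B, N.
For B: α = {( B, S *}, β = {*, S S *, * N, N B}. Rewrite as B → β B' and B' → α B' | ε.
For N: α = {(, *}, β = {(, S}. Rewrite as N → β N' and N' → α N' | ε.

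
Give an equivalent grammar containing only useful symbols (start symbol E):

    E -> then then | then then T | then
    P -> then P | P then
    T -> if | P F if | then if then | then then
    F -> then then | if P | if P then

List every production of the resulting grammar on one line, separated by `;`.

Generating nonterminals: {E, F, T}.
Reachable from E after that: {E, T}.
Removed useless symbols: {F, P} and every production mentioning them.

E -> then then | then then T | then; T -> if | then if then | then then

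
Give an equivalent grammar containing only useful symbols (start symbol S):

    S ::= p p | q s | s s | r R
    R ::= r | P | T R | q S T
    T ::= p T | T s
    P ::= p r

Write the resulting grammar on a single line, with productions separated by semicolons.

Generating nonterminals: {P, R, S}.
Reachable from S after that: {P, R, S}.
Removed useless symbols: {T} and every production mentioning them.

S ::= p p | q s | s s | r R; R ::= r | P; P ::= p r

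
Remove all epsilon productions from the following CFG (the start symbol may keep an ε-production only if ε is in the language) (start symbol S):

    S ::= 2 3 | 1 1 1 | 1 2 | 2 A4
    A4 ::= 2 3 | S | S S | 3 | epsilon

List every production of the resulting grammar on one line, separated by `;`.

Nullable set = {A4}.
ε ∉ L(G), so no ε-production is kept.
Add the nullable-subset variants: S → 2 A4 gives 2 A4 | 2.

S ::= 2 3 | 1 1 1 | 1 2 | 2 A4 | 2; A4 ::= 2 3 | S | S S | 3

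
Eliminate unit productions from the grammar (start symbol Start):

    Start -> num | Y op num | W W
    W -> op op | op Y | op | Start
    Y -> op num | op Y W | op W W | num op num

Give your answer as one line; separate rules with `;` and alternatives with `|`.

Start -> num | Y op num | W W; W -> num | Y op num | W W | op op | op Y | op; Y -> op num | op Y W | op W W | num op num

Unit pairs: W ⇒* {Start}.
Replace each nonterminal's rules with the union of the non-unit rules of every nonterminal it unit-derives.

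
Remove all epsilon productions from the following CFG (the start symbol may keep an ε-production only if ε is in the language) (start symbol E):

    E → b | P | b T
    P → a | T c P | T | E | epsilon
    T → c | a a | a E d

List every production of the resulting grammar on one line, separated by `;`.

Nullable set = {E, P}.
ε ∈ L(G) since E is nullable, so keep E → ε.
Expand every rule over subsets of its nullable positions: P → T c P gives T c P | T c. T → a E d gives a E d | a d.

E → b | P | b T | epsilon; P → a | T c P | T c | T | E; T → c | a a | a E d | a d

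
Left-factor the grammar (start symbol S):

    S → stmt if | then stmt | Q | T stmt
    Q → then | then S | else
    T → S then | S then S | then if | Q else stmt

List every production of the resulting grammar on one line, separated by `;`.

Q has alternatives sharing prefix 'then': factor to Q → then Q' with Q' → ε | S.
T has alternatives sharing prefix 'S then': factor to T → S then T' with T' → ε | S.

S → stmt if | then stmt | Q | T stmt; Q → else | then Q'; T → then if | Q else stmt | S then T'; Q' → epsilon | S; T' → epsilon | S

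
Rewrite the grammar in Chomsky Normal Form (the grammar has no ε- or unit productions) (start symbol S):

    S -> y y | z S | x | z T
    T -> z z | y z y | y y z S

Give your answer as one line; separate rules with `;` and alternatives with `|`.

S -> X1 X1 | X2 S | x | X2 T; T -> X2 X2 | X1 Y1 | X1 Y2; X1 -> y; X2 -> z; Y1 -> X2 X1; Y2 -> X1 Y3; Y3 -> X2 S

Introduce a nonterminal for each terminal appearing in a rule of length ≥ 2: X1 → y, X2 → z.
Binarize each right-hand side of length ≥ 3 by chaining fresh nonterminals (Y1, Y2, …): affected rules were T → X1 X2 X1; T → X1 X1 X2 S.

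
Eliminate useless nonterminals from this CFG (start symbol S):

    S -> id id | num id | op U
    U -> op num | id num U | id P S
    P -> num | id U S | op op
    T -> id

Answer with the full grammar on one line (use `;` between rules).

Generating nonterminals: {P, S, T, U}.
Reachable from S after that: {P, S, U}.
Removed useless symbols: {T} and every production mentioning them.

S -> id id | num id | op U; U -> op num | id num U | id P S; P -> num | id U S | op op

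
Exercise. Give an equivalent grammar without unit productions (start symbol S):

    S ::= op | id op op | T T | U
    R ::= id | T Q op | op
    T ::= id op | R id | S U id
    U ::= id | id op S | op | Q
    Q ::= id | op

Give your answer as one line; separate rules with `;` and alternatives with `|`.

Unit pairs: S ⇒* {Q, U}; U ⇒* {Q}.
Replace each nonterminal's rules with the union of the non-unit rules of every nonterminal it unit-derives.

S ::= id | id op S | op | id op op | T T; R ::= id | T Q op | op; T ::= id op | R id | S U id; U ::= id | id op S | op; Q ::= id | op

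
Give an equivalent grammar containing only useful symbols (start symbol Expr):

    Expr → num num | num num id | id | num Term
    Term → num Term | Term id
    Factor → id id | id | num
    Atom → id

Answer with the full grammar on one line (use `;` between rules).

Expr → num num | num num id | id

Generating nonterminals: {Atom, Expr, Factor}.
Reachable from Expr after that: {Expr}.
Removed useless symbols: {Atom, Factor, Term} and every production mentioning them.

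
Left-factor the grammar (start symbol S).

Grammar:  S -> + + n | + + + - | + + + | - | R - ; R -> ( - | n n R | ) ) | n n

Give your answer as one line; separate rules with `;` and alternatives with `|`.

S -> - | R - | + + S'; R -> ( - | ) ) | n n R'; S' -> n | + S''; R' -> R | ε; S'' -> - | ε

S has alternatives sharing prefix '+ +': factor to S → + + S' with S' → n | + - | +.
R has alternatives sharing prefix 'n n': factor to R → n n R' with R' → R | ε.
S' has alternatives sharing prefix '+': factor to S' → + S'' with S'' → - | ε.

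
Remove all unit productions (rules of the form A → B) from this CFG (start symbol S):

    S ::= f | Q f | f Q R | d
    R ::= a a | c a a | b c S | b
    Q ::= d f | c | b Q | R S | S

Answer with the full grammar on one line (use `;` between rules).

S ::= f | Q f | f Q R | d; R ::= a a | c a a | b c S | b; Q ::= f | Q f | f Q R | d | d f | c | b Q | R S

Unit pairs: Q ⇒* {S}.
For each unit pair (A, B), copy every non-unit production of B to A, then drop all unit productions.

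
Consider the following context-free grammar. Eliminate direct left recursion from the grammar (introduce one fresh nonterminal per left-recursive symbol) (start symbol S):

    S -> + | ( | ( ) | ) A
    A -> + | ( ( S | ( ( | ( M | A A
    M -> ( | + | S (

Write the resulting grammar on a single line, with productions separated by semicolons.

Directly left-recursive nonterminal: A.
For A: α = {A}, β = {+, ( ( S, ( (, ( M}. Rewrite as A → β A' and A' → α A' | ε.

S -> + | ( | ( ) | ) A; A -> + A' | ( ( S A' | ( ( A' | ( M A'; M -> ( | + | S (; A' -> A A' | ε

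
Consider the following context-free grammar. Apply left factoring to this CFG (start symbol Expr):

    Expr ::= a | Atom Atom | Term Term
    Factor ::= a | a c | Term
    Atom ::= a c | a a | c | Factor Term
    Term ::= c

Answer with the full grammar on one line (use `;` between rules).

Expr ::= a | Atom Atom | Term Term; Factor ::= Term | a Factor1; Atom ::= c | Factor Term | a Atom1; Term ::= c; Factor1 ::= ε | c; Atom1 ::= c | a

Factor has alternatives sharing prefix 'a': factor to Factor → a Factor1 with Factor1 → ε | c.
Atom has alternatives sharing prefix 'a': factor to Atom → a Atom1 with Atom1 → c | a.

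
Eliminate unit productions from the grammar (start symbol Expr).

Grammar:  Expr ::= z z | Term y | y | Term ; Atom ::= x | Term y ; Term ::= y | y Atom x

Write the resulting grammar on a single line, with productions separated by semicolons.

Expr ::= y | y Atom x | z z | Term y; Atom ::= x | Term y; Term ::= y | y Atom x

Unit pairs: Expr ⇒* {Term}.
For each unit pair (A, B), copy every non-unit production of B to A, then drop all unit productions.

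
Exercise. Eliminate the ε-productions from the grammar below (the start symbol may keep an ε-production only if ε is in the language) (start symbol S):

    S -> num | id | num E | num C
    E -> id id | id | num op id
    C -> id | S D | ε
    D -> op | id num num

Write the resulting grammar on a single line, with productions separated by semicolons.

The nullable symbols are {C}.
ε ∉ L(G), so no ε-production is kept.

S -> num | id | num E | num C; E -> id id | id | num op id; C -> id | S D; D -> op | id num num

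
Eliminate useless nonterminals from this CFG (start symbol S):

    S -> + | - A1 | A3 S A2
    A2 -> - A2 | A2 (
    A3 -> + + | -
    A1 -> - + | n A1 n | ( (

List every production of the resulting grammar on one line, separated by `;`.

S -> + | - A1; A1 -> - + | n A1 n | ( (

Generating nonterminals: {A1, A3, S}.
Reachable from S after that: {A1, S}.
Removed useless symbols: {A2, A3} and every production mentioning them.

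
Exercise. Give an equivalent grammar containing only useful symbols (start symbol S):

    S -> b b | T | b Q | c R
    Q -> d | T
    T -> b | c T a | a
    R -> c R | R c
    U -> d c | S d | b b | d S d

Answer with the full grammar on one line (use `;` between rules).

S -> b b | T | b Q; Q -> d | T; T -> b | c T a | a

Generating nonterminals: {Q, S, T, U}.
Reachable from S after that: {Q, S, T}.
Removed useless symbols: {R, U} and every production mentioning them.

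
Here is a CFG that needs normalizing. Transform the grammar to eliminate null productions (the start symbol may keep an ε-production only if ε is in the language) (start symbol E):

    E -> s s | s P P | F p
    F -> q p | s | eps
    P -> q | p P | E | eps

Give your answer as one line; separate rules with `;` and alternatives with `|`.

E -> s s | s P P | s P | s | F p | p; F -> q p | s; P -> q | p P | p | E

Nullable set = {F, P}.
ε ∉ L(G), so no ε-production is kept.
Expand every rule over subsets of its nullable positions: E → s P P gives s P P | s P | s. E → F p gives F p | p. P → p P gives p P | p.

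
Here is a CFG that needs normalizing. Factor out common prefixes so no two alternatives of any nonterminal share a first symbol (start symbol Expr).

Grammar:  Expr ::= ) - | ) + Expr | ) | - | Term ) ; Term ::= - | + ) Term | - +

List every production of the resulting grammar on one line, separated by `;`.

Expr has alternatives sharing prefix ')': factor to Expr → ) Expr1 with Expr1 → - | + Expr | ε.
Term has alternatives sharing prefix '-': factor to Term → - Term1 with Term1 → ε | +.

Expr ::= - | Term ) | ) Expr1; Term ::= + ) Term | - Term1; Expr1 ::= - | + Expr | epsilon; Term1 ::= epsilon | +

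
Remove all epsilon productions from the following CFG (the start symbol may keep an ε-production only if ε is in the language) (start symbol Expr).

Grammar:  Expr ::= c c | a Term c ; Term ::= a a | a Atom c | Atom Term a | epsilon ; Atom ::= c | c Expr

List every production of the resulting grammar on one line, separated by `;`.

Expr ::= c c | a Term c | a c; Term ::= a a | a Atom c | Atom Term a | Atom a; Atom ::= c | c Expr

The nullable symbols are {Term}.
ε ∉ L(G), so no ε-production is kept.
Expand every rule over subsets of its nullable positions: Expr → a Term c gives a Term c | a c. Term → Atom Term a gives Atom Term a | Atom a.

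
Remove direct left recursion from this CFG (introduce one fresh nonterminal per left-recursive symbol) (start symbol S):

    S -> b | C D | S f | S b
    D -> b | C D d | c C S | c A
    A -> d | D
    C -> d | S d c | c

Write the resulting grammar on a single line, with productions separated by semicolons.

S is directly left-recursive.
For S: α = {f, b}, β = {b, C D}. Rewrite as S → β S' and S' → α S' | ε.

S -> b S' | C D S'; D -> b | C D d | c C S | c A; A -> d | D; C -> d | S d c | c; S' -> f S' | b S' | epsilon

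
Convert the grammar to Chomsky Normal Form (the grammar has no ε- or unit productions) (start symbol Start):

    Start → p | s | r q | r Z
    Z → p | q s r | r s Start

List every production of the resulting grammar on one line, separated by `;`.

Start → p | s | X1 X2 | X1 Z; Z → p | X2 Y1 | X1 Y2; X1 → r; X2 → q; X3 → s; Y1 → X3 X1; Y2 → X3 Start

Introduce a nonterminal for each terminal appearing in a rule of length ≥ 2: X1 → r, X2 → q, X3 → s.
Binarize each right-hand side of length ≥ 3 by chaining fresh nonterminals (Y1, Y2, …): affected rules were Z → X2 X3 X1; Z → X1 X3 Start.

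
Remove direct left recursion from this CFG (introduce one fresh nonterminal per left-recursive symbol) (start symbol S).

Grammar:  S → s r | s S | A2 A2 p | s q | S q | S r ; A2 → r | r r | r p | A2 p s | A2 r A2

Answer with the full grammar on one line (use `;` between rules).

S → s r S' | s S S' | A2 A2 p S' | s q S'; A2 → r A2' | r r A2' | r p A2'; S' → q S' | r S' | ε; A2' → p s A2' | r A2 A2' | ε

Directly left-recursive nonterminals: S, A2.
For S: α = {q, r}, β = {s r, s S, A2 A2 p, s q}. Rewrite as S → β S' and S' → α S' | ε.
For A2: α = {p s, r A2}, β = {r, r r, r p}. Rewrite as A2 → β A2' and A2' → α A2' | ε.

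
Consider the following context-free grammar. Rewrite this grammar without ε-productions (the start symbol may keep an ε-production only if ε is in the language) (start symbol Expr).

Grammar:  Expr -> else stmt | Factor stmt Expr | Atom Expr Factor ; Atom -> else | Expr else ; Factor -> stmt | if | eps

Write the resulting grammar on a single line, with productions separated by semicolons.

The nullable symbols are {Factor}.
ε ∉ L(G), so no ε-production is kept.
Add the nullable-subset variants: Expr → Factor stmt Expr gives Factor stmt Expr | stmt Expr. Expr → Atom Expr Factor gives Atom Expr Factor | Atom Expr.

Expr -> else stmt | Factor stmt Expr | stmt Expr | Atom Expr Factor | Atom Expr; Atom -> else | Expr else; Factor -> stmt | if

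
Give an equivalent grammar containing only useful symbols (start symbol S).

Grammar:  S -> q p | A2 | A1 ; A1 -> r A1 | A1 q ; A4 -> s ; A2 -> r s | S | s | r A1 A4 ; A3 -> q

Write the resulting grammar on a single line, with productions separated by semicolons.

S -> q p | A2; A2 -> r s | S | s

Generating nonterminals: {A2, A3, A4, S}.
Reachable from S after that: {A2, S}.
Removed useless symbols: {A1, A3, A4} and every production mentioning them.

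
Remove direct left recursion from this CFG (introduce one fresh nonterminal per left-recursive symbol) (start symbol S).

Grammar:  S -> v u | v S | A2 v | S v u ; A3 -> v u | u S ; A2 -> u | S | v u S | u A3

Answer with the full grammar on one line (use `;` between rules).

S -> v u S' | v S S' | A2 v S'; A3 -> v u | u S; A2 -> u | S | v u S | u A3; S' -> v u S' | ε

Left recursion appears on S.
For S: α = {v u}, β = {v u, v S, A2 v}. Rewrite as S → β S' and S' → α S' | ε.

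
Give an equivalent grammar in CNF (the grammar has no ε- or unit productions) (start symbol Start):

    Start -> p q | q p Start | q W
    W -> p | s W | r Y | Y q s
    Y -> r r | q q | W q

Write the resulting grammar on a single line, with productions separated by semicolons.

Introduce a nonterminal for each terminal appearing in a rule of length ≥ 2: X1 → p, X2 → q, X3 → s, X4 → r.
Binarize each right-hand side of length ≥ 3 by chaining fresh nonterminals (Y1, Y2, …): affected rules were Start → X2 X1 Start; W → Y X2 X3.

Start -> X1 X2 | X2 Y1 | X2 W; W -> p | X3 W | X4 Y | Y Y2; Y -> X4 X4 | X2 X2 | W X2; X1 -> p; X2 -> q; X3 -> s; X4 -> r; Y1 -> X1 Start; Y2 -> X2 X3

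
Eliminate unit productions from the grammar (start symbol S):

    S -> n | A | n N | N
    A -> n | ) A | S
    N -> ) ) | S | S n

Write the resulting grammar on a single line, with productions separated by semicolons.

Unit pairs: A ⇒* {N, S}; N ⇒* {A, S}; S ⇒* {A, N}.
For every A with A ⇒* B via unit rules, add B's non-unit alternatives to A; then delete every rule of the form X → Y.

S -> n | n N | ) ) | S n | ) A; A -> n | n N | ) ) | S n | ) A; N -> n | n N | ) ) | S n | ) A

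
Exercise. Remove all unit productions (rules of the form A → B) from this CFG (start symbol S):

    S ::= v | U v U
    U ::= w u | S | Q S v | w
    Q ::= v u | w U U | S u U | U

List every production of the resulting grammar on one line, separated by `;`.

S ::= v | U v U; U ::= w u | Q S v | w | v | U v U; Q ::= w u | Q S v | w | v | U v U | v u | w U U | S u U

Unit pairs: Q ⇒* {S, U}; U ⇒* {S}.
Replace each nonterminal's rules with the union of the non-unit rules of every nonterminal it unit-derives.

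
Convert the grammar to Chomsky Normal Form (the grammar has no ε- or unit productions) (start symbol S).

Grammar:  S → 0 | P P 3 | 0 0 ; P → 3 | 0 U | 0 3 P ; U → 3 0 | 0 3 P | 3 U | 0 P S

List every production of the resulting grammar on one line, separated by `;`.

Introduce a nonterminal for each terminal appearing in a rule of length ≥ 2: X1 → 3, X2 → 0.
Binarize each right-hand side of length ≥ 3 by chaining fresh nonterminals (Y1, Y2, …): affected rules were S → P P X1; P → X2 X1 P; U → X2 X1 P; U → X2 P S.

S → 0 | P Y1 | X2 X2; P → 3 | X2 U | X2 Y2; U → X1 X2 | X2 Y3 | X1 U | X2 Y4; X1 → 3; X2 → 0; Y1 → P X1; Y2 → X1 P; Y3 → X1 P; Y4 → P S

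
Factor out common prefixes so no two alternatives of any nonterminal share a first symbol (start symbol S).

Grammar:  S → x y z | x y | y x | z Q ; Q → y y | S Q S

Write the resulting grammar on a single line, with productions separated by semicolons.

S has alternatives sharing prefix 'x y': factor to S → x y S' with S' → z | ε.

S → y x | z Q | x y S'; Q → y y | S Q S; S' → z | ε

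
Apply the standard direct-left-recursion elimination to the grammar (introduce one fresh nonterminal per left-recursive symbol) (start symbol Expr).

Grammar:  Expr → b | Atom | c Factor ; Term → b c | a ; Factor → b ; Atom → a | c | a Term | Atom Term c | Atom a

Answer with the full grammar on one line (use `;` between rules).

Directly left-recursive nonterminal: Atom.
For Atom: α = {Term c, a}, β = {a, c, a Term}. Rewrite as Atom → β Atom1 and Atom1 → α Atom1 | ε.

Expr → b | Atom | c Factor; Term → b c | a; Factor → b; Atom → a Atom1 | c Atom1 | a Term Atom1; Atom1 → Term c Atom1 | a Atom1 | eps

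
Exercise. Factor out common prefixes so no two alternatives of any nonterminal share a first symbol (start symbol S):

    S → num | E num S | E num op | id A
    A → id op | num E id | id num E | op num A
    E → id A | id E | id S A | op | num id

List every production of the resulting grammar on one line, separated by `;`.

S → num | id A | E num S'; A → num E id | op num A | id A'; E → op | num id | id E'; S' → S | op; A' → op | num E; E' → A | E | S A

S has alternatives sharing prefix 'E num': factor to S → E num S' with S' → S | op.
A has alternatives sharing prefix 'id': factor to A → id A' with A' → op | num E.
E has alternatives sharing prefix 'id': factor to E → id E' with E' → A | E | S A.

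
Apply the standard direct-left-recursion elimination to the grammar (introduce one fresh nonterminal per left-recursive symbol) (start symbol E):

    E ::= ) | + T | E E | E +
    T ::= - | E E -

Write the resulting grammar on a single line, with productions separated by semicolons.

E ::= ) E' | + T E'; T ::= - | E E -; E' ::= E E' | + E' | ε

E is directly left-recursive.
For E: α = {E, +}, β = {), + T}. Rewrite as E → β E' and E' → α E' | ε.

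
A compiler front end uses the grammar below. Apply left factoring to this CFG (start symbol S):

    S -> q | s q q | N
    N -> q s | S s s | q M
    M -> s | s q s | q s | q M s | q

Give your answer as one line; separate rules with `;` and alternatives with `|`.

N has alternatives sharing prefix 'q': factor to N → q N' with N' → s | M.
M has alternatives sharing prefix 'q': factor to M → q M' with M' → s | M s | ε.
M has alternatives sharing prefix 's': factor to M → s M'' with M'' → ε | q s.

S -> q | s q q | N; N -> S s s | q N'; M -> q M' | s M''; N' -> s | M; M' -> s | M s | epsilon; M'' -> epsilon | q s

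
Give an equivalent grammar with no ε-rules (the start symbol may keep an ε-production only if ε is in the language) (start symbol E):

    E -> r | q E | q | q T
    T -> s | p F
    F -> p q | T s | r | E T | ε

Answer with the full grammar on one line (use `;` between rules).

The nullable symbols are {F}.
ε ∉ L(G), so no ε-production is kept.
Add the nullable-subset variants: T → p F gives p F | p.

E -> r | q E | q | q T; T -> s | p F | p; F -> p q | T s | r | E T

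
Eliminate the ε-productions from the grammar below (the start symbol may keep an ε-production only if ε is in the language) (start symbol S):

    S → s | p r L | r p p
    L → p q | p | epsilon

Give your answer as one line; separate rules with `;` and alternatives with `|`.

Nullable nonterminals: {L}.
ε ∉ L(G), so no ε-production is kept.
Expand every rule over subsets of its nullable positions: S → p r L gives p r L | p r.

S → s | p r L | p r | r p p; L → p q | p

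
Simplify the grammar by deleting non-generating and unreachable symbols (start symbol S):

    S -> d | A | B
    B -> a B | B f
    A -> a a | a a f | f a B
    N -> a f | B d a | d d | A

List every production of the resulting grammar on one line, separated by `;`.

Generating nonterminals: {A, N, S}.
Reachable from S after that: {A, S}.
Removed useless symbols: {B, N} and every production mentioning them.

S -> d | A; A -> a a | a a f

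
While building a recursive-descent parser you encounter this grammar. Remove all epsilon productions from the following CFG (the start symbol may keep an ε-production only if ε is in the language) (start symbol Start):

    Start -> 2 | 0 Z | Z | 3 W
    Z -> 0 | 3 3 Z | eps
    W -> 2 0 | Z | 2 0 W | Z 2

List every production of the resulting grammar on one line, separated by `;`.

Start -> 2 | 0 Z | 0 | Z | 3 W | 3 | ε; Z -> 0 | 3 3 Z | 3 3; W -> 2 0 | Z | 2 0 W | Z 2 | 2

The nullable symbols are {Start, W, Z}.
ε ∈ L(G) since Start is nullable, so keep Start → ε.
For each production, add variants omitting each subset of nullable occurrences: Start → 0 Z gives 0 Z | 0. Start → 3 W gives 3 W | 3. Z → 3 3 Z gives 3 3 Z | 3 3. W → Z 2 gives Z 2 | 2.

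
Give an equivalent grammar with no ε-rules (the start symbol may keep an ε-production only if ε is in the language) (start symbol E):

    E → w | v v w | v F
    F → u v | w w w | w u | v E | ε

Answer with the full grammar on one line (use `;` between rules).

E → w | v v w | v F | v; F → u v | w w w | w u | v E

Nullable nonterminals: {F}.
ε ∉ L(G), so no ε-production is kept.
For each production, add variants omitting each subset of nullable occurrences: E → v F gives v F | v.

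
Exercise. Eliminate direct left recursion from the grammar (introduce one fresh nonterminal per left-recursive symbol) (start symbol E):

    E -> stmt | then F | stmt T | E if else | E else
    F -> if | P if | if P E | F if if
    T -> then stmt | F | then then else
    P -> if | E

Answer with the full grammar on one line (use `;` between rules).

Left recursion appears on E, F.
For E: α = {if else, else}, β = {stmt, then F, stmt T}. Rewrite as E → β E' and E' → α E' | ε.
For F: α = {if if}, β = {if, P if, if P E}. Rewrite as F → β F' and F' → α F' | ε.

E -> stmt E' | then F E' | stmt T E'; F -> if F' | P if F' | if P E F'; T -> then stmt | F | then then else; P -> if | E; E' -> if else E' | else E' | ε; F' -> if if F' | ε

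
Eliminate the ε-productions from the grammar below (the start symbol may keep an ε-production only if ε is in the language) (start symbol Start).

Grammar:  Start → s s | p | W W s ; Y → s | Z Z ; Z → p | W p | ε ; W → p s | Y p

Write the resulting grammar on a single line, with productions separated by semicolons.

Start → s s | p | W W s; Y → s | Z Z | Z; Z → p | W p; W → p s | Y p | p

Nullable set = {Y, Z}.
ε ∉ L(G), so no ε-production is kept.
Add the nullable-subset variants: Y → Z Z gives Z Z | Z. W → Y p gives Y p | p.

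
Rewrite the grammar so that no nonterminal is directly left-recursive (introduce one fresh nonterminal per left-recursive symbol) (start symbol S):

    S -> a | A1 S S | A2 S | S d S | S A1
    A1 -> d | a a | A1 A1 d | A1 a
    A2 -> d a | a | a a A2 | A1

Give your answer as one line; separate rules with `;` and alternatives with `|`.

Directly left-recursive nonterminals: S, A1.
For S: α = {d S, A1}, β = {a, A1 S S, A2 S}. Rewrite as S → β S' and S' → α S' | ε.
For A1: α = {A1 d, a}, β = {d, a a}. Rewrite as A1 → β A1' and A1' → α A1' | ε.

S -> a S' | A1 S S S' | A2 S S'; A1 -> d A1' | a a A1'; A2 -> d a | a | a a A2 | A1; S' -> d S S' | A1 S' | eps; A1' -> A1 d A1' | a A1' | eps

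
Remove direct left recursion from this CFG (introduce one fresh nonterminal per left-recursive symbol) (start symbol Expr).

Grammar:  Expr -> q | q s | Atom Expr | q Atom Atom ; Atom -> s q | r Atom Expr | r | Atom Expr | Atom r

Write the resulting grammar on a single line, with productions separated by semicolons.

Left recursion appears on Atom.
For Atom: α = {Expr, r}, β = {s q, r Atom Expr, r}. Rewrite as Atom → β Atom1 and Atom1 → α Atom1 | ε.

Expr -> q | q s | Atom Expr | q Atom Atom; Atom -> s q Atom1 | r Atom Expr Atom1 | r Atom1; Atom1 -> Expr Atom1 | r Atom1 | ε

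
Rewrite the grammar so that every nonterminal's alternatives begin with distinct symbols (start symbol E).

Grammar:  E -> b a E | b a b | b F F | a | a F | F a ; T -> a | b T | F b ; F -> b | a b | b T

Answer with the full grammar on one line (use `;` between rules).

E -> F a | b E' | a E''; T -> a | b T | F b; F -> a b | b F'; E' -> F F | a E'''; E'' -> eps | F; F' -> eps | T; E''' -> E | b

E has alternatives sharing prefix 'b': factor to E → b E' with E' → a E | a b | F F.
E has alternatives sharing prefix 'a': factor to E → a E'' with E'' → ε | F.
F has alternatives sharing prefix 'b': factor to F → b F' with F' → ε | T.
E' has alternatives sharing prefix 'a': factor to E' → a E''' with E''' → E | b.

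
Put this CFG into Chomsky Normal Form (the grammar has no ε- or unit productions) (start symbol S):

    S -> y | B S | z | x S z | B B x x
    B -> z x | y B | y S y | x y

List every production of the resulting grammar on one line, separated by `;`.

S -> y | B S | z | X1 Y1 | B Y2; B -> X2 X1 | X3 B | X3 Y4 | X1 X3; X1 -> x; X2 -> z; X3 -> y; Y1 -> S X2; Y2 -> B Y3; Y3 -> X1 X1; Y4 -> S X3

Introduce a nonterminal for each terminal appearing in a rule of length ≥ 2: X1 → x, X2 → z, X3 → y.
Binarize each right-hand side of length ≥ 3 by chaining fresh nonterminals (Y1, Y2, …): affected rules were S → X1 S X2; S → B B X1 X1; B → X3 S X3.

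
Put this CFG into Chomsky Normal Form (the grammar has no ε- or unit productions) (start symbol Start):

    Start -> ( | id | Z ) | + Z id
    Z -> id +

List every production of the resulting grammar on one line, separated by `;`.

Start -> ( | id | Z X1 | X2 Y1; Z -> X3 X2; X1 -> ); X2 -> +; X3 -> id; Y1 -> Z X3

Introduce a nonterminal for each terminal appearing in a rule of length ≥ 2: X1 → ), X2 → +, X3 → id.
Binarize each right-hand side of length ≥ 3 by chaining fresh nonterminals (Y1, Y2, …): affected rules were Start → X2 Z X3.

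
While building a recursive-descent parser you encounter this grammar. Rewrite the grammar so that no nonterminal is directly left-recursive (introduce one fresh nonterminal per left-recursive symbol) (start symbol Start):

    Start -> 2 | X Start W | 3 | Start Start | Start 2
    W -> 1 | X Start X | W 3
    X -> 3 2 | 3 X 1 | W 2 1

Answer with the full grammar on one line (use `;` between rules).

Start -> 2 Start1 | X Start W Start1 | 3 Start1; W -> 1 W1 | X Start X W1; X -> 3 2 | 3 X 1 | W 2 1; Start1 -> Start Start1 | 2 Start1 | ε; W1 -> 3 W1 | ε

Start, W are directly left-recursive.
For Start: α = {Start, 2}, β = {2, X Start W, 3}. Rewrite as Start → β Start1 and Start1 → α Start1 | ε.
For W: α = {3}, β = {1, X Start X}. Rewrite as W → β W1 and W1 → α W1 | ε.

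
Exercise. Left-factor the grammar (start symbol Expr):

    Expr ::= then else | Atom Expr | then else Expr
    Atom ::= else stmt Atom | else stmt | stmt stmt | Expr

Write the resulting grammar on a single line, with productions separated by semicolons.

Expr has alternatives sharing prefix 'then else': factor to Expr → then else Expr1 with Expr1 → ε | Expr.
Atom has alternatives sharing prefix 'else stmt': factor to Atom → else stmt Atom1 with Atom1 → Atom | ε.

Expr ::= Atom Expr | then else Expr1; Atom ::= stmt stmt | Expr | else stmt Atom1; Expr1 ::= eps | Expr; Atom1 ::= Atom | eps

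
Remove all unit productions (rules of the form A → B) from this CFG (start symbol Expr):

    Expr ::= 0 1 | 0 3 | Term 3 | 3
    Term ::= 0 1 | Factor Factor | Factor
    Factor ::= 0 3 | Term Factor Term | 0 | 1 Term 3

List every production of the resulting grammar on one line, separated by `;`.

Unit pairs: Term ⇒* {Factor}.
For each unit pair (A, B), copy every non-unit production of B to A, then drop all unit productions.

Expr ::= 0 1 | 0 3 | Term 3 | 3; Term ::= 0 1 | Factor Factor | 0 3 | Term Factor Term | 0 | 1 Term 3; Factor ::= 0 3 | Term Factor Term | 0 | 1 Term 3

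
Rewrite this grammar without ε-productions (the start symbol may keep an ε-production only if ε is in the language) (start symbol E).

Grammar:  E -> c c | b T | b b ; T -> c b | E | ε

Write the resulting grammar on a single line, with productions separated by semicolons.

E -> c c | b T | b | b b; T -> c b | E

Nullable nonterminals: {T}.
ε ∉ L(G), so no ε-production is kept.
For each production, add variants omitting each subset of nullable occurrences: E → b T gives b T | b.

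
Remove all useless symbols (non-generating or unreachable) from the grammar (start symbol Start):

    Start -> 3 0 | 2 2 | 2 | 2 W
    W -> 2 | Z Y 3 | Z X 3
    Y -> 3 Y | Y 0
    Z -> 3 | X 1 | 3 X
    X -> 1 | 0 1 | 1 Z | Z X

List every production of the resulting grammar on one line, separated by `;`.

Start -> 3 0 | 2 2 | 2 | 2 W; W -> 2 | Z X 3; Z -> 3 | X 1 | 3 X; X -> 1 | 0 1 | 1 Z | Z X

Generating nonterminals: {Start, W, X, Z}.
Reachable from Start after that: {Start, W, X, Z}.
Removed useless symbols: {Y} and every production mentioning them.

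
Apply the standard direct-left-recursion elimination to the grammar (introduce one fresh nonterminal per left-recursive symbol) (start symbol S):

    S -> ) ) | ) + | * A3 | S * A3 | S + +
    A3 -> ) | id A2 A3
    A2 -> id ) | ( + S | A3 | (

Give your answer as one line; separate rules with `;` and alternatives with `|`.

Directly left-recursive nonterminal: S.
For S: α = {* A3, + +}, β = {) ), ) +, * A3}. Rewrite as S → β S' and S' → α S' | ε.

S -> ) ) S' | ) + S' | * A3 S'; A3 -> ) | id A2 A3; A2 -> id ) | ( + S | A3 | (; S' -> * A3 S' | + + S' | epsilon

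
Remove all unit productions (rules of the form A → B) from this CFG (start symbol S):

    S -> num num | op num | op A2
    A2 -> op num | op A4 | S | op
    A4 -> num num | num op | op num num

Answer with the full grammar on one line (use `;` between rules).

Unit pairs: A2 ⇒* {S}.
Replace each nonterminal's rules with the union of the non-unit rules of every nonterminal it unit-derives.

S -> num num | op num | op A2; A2 -> op num | op A4 | op | num num | op A2; A4 -> num num | num op | op num num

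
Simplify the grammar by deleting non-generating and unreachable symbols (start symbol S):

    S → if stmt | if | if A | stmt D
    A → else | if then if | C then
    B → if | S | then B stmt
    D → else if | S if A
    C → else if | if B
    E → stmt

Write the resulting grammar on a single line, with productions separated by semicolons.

S → if stmt | if | if A | stmt D; A → else | if then if | C then; B → if | S | then B stmt; D → else if | S if A; C → else if | if B

Generating nonterminals: {A, B, C, D, E, S}.
Reachable from S after that: {A, B, C, D, S}.
Removed useless symbols: {E} and every production mentioning them.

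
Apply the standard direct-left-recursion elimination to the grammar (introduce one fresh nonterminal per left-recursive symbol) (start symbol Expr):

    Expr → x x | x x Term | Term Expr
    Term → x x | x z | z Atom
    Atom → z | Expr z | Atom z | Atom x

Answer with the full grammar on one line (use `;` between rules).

Directly left-recursive nonterminal: Atom.
For Atom: α = {z, x}, β = {z, Expr z}. Rewrite as Atom → β Atom1 and Atom1 → α Atom1 | ε.

Expr → x x | x x Term | Term Expr; Term → x x | x z | z Atom; Atom → z Atom1 | Expr z Atom1; Atom1 → z Atom1 | x Atom1 | epsilon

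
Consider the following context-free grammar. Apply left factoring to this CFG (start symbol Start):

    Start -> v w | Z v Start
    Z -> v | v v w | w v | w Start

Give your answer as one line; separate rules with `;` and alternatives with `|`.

Z has alternatives sharing prefix 'v': factor to Z → v Z1 with Z1 → ε | v w.
Z has alternatives sharing prefix 'w': factor to Z → w Z2 with Z2 → v | Start.

Start -> v w | Z v Start; Z -> v Z1 | w Z2; Z1 -> eps | v w; Z2 -> v | Start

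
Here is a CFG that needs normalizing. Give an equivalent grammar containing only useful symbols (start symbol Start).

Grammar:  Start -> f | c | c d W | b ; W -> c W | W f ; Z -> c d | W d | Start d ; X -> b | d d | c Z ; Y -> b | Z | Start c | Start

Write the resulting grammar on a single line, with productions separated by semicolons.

Start -> f | c | b

Generating nonterminals: {Start, X, Y, Z}.
Reachable from Start after that: {Start}.
Removed useless symbols: {W, X, Y, Z} and every production mentioning them.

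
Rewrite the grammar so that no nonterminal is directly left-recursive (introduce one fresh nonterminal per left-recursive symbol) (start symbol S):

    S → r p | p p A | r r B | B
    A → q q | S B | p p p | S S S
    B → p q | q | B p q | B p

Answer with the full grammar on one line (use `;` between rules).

S → r p | p p A | r r B | B; A → q q | S B | p p p | S S S; B → p q B' | q B'; B' → p q B' | p B' | ε

Left recursion appears on B.
For B: α = {p q, p}, β = {p q, q}. Rewrite as B → β B' and B' → α B' | ε.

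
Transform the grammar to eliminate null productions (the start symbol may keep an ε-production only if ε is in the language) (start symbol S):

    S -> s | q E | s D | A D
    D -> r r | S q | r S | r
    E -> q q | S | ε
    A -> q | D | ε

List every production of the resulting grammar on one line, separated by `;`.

Nullable set = {A, E}.
ε ∉ L(G), so no ε-production is kept.
For each production, add variants omitting each subset of nullable occurrences: S → q E gives q E | q. S → A D gives A D | D.

S -> s | q E | q | s D | A D | D; D -> r r | S q | r S | r; E -> q q | S; A -> q | D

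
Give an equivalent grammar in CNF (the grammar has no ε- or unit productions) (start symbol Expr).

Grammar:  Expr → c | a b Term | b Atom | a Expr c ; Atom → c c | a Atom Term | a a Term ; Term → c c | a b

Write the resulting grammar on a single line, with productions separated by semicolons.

Expr → c | X1 Y1 | X2 Atom | X1 Y2; Atom → X3 X3 | X1 Y3 | X1 Y4; Term → X3 X3 | X1 X2; X1 → a; X2 → b; X3 → c; Y1 → X2 Term; Y2 → Expr X3; Y3 → Atom Term; Y4 → X1 Term

Introduce a nonterminal for each terminal appearing in a rule of length ≥ 2: X1 → a, X2 → b, X3 → c.
Binarize each right-hand side of length ≥ 3 by chaining fresh nonterminals (Y1, Y2, …): affected rules were Expr → X1 X2 Term; Expr → X1 Expr X3; Atom → X1 Atom Term; Atom → X1 X1 Term.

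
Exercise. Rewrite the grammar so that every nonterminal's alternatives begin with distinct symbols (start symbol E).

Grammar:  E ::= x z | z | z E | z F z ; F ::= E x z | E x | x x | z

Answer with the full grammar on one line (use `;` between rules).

E has alternatives sharing prefix 'z': factor to E → z E' with E' → ε | E | F z.
F has alternatives sharing prefix 'E x': factor to F → E x F' with F' → z | ε.

E ::= x z | z E'; F ::= x x | z | E x F'; E' ::= ε | E | F z; F' ::= z | ε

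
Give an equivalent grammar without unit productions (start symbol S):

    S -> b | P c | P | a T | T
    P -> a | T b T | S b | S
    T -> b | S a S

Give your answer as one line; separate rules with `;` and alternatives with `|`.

S -> b | P c | a T | a | T b T | S b | S a S; P -> b | P c | a T | a | T b T | S b | S a S; T -> b | S a S

Unit pairs: P ⇒* {S, T}; S ⇒* {P, T}.
Replace each nonterminal's rules with the union of the non-unit rules of every nonterminal it unit-derives.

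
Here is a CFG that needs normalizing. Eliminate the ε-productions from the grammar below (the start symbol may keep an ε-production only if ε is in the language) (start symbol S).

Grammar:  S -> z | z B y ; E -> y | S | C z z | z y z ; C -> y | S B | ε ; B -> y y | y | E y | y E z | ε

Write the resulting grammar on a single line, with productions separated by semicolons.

S -> z | z B y | z y; E -> y | S | C z z | z z | z y z; C -> y | S B | S; B -> y y | y | E y | y E z

The nullable symbols are {B, C}.
ε ∉ L(G), so no ε-production is kept.
For each production, add variants omitting each subset of nullable occurrences: S → z B y gives z B y | z y. E → C z z gives C z z | z z. C → S B gives S B | S.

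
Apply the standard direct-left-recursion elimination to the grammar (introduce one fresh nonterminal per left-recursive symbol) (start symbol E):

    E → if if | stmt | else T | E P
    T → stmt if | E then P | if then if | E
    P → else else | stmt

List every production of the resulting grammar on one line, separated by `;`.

E → if if E' | stmt E' | else T E'; T → stmt if | E then P | if then if | E; P → else else | stmt; E' → P E' | ε

E is directly left-recursive.
For E: α = {P}, β = {if if, stmt, else T}. Rewrite as E → β E' and E' → α E' | ε.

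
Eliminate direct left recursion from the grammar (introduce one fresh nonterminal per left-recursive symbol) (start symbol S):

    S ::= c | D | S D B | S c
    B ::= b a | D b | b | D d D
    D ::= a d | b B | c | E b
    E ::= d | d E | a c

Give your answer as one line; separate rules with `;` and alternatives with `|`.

S ::= c S' | D S'; B ::= b a | D b | b | D d D; D ::= a d | b B | c | E b; E ::= d | d E | a c; S' ::= D B S' | c S' | ε

Left recursion appears on S.
For S: α = {D B, c}, β = {c, D}. Rewrite as S → β S' and S' → α S' | ε.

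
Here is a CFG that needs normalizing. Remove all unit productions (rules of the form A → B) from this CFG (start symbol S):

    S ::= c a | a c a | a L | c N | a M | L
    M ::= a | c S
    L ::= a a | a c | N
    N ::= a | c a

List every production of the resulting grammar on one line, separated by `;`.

S ::= a a | a c | c a | a c a | a L | c N | a M | a; M ::= a | c S; L ::= a a | a c | a | c a; N ::= a | c a

Unit pairs: L ⇒* {N}; S ⇒* {L, N}.
For every A with A ⇒* B via unit rules, add B's non-unit alternatives to A; then delete every rule of the form X → Y.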